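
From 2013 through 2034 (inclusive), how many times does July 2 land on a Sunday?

Day of week of July 2 in each year:
2013: Tue, 2014: Wed, 2015: Thu, 2016: Sat, 2017: Sun ✓, 2018: Mon, 2019: Tue, 2020: Thu, 2021: Fri, 2022: Sat, 2023: Sun ✓, 2024: Tue, 2025: Wed, 2026: Thu, 2027: Fri, 2028: Sun ✓, 2029: Mon, 2030: Tue, 2031: Wed, 2032: Fri, 2033: Sat, 2034: Sun ✓
Sundays: 2017, 2023, 2028, 2034.

4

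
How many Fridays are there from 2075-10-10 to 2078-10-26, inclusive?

2075-10-10 is a Thursday.
From 2075-10-10 to 2078-10-26 is 1113 days inclusive.
1113 = 7 × 159, so the span is exactly 159 full weeks.
Each full week contributes one Friday: 159 so far.

159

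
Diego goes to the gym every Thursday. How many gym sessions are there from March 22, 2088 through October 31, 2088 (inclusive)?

32

March 22, 2088 is a Monday.
The range spans 224 days (inclusive of both endpoints).
224 = 7 × 32, so the span is exactly 32 full weeks.
Each full week contributes one Thursday: 32 so far.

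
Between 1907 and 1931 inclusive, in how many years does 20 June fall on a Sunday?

4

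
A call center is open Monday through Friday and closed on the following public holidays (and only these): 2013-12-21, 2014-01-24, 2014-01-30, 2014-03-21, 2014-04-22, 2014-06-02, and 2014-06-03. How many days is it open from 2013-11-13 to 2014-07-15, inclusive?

169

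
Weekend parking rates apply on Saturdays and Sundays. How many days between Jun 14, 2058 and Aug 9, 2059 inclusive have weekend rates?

121

Jun 14, 2058 is a Friday.
That's 422 days from start to end, counting both.
422 = 7 × 60 + 2, so there are 60 full weeks plus 2 extra days.
Each full week contributes 2 weekend days (Sat, Sun): 60 × 2 = 120.
The 2 extra days are Friday, Saturday — 1 of them qualifies.
Total: 120 + 1 = 121.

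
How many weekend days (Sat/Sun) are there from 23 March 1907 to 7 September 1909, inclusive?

258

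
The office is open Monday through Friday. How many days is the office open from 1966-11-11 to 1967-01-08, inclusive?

1966-11-11 is a Friday.
That's 59 days from start to end, counting both.
59 = 7 × 8 + 3, so there are 8 full weeks plus 3 extra days.
Each full week contributes 5 weekdays (Mon–Fri): 8 × 5 = 40.
The 3 extra days are Fri, Sat, Sun — 1 of them qualifies.
Total: 40 + 1 = 41.

41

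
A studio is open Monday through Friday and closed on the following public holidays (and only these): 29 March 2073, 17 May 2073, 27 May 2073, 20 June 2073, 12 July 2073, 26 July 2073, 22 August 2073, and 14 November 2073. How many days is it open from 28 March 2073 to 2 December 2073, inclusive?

28 March 2073 is a Tuesday.
From 28 March 2073 to 2 December 2073 is 250 days inclusive.
250 = 7 × 35 + 5, so there are 35 full weeks plus 5 extra days.
Each full week contributes 5 weekdays (Mon–Fri): 35 × 5 = 175.
The 5 extra days are Tue, Wed, Thu, Fri, Sat — 4 of them qualify.
Total: 175 + 4 = 179.
Holidays: 29 March 2073 (Wed); 17 May 2073 (Wed); 27 May 2073 (Sat); 20 June 2073 (Tue); 12 July 2073 (Wed); 26 July 2073 (Wed); 22 August 2073 (Tue); 14 November 2073 (Tue).
7 of the 8 holidays fall on weekdays; the rest are weekends and were already excluded.
Business days: 179 − 7 = 172.

172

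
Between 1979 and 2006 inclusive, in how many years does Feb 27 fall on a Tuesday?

Day of week of February 27 in each year:
1979: Tue ✓, 1980: Wed, 1981: Fri, 1982: Sat, 1983: Sun, 1984: Mon, 1985: Wed, 1986: Thu, 1987: Fri, 1988: Sat, 1989: Mon, 1990: Tue ✓, 1991: Wed, 1992: Thu, 1993: Sat, 1994: Sun, 1995: Mon, 1996: Tue ✓, 1997: Thu, 1998: Fri, 1999: Sat, 2000: Sun, 2001: Tue ✓, 2002: Wed, 2003: Thu, 2004: Fri, 2005: Sun, 2006: Mon
Tuesdays: 1979, 1990, 1996, 2001.

4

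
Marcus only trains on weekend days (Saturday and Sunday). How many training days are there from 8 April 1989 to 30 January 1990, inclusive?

86

8 April 1989 is a Saturday.
That's 298 days from start to end, counting both.
298 = 7 × 42 + 4, so there are 42 full weeks plus 4 extra days.
Each full week contributes 2 weekend days (Sat, Sun): 42 × 2 = 84.
The 4 extra days are Sat, Sun, Mon, Tue — 2 of them qualify.
Total: 84 + 2 = 86.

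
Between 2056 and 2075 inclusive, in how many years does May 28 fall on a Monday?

4

Day of week of May 28 in each year:
2056: Sun, 2057: Mon ✓, 2058: Tue, 2059: Wed, 2060: Fri, 2061: Sat, 2062: Sun, 2063: Mon ✓, 2064: Wed, 2065: Thu, 2066: Fri, 2067: Sat, 2068: Mon ✓, 2069: Tue, 2070: Wed, 2071: Thu, 2072: Sat, 2073: Sun, 2074: Mon ✓, 2075: Tue
Mondays: 2057, 2063, 2068, 2074.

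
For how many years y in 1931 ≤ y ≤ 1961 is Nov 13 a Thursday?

Day of week of November 13 in each year:
1931: Fri, 1932: Sun, 1933: Mon, 1934: Tue, 1935: Wed, 1936: Fri, 1937: Sat, 1938: Sun, 1939: Mon, 1940: Wed, 1941: Thu ✓, 1942: Fri, 1943: Sat, 1944: Mon, 1945: Tue, 1946: Wed, 1947: Thu ✓, 1948: Sat, 1949: Sun, 1950: Mon, 1951: Tue, 1952: Thu ✓, 1953: Fri, 1954: Sat, 1955: Sun, 1956: Tue, 1957: Wed, 1958: Thu ✓, 1959: Fri, 1960: Sun, 1961: Mon
Thursdays: 1941, 1947, 1952, 1958.

4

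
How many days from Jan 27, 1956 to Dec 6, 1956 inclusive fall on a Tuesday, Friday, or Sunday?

135

Jan 27, 1956 is a Friday.
The range spans 315 days (inclusive of both endpoints).
315 = 7 × 45, so the span is exactly 45 full weeks.
Each full week contributes 3 days from the set (Tue, Fri, Sun): 45 × 3 = 135.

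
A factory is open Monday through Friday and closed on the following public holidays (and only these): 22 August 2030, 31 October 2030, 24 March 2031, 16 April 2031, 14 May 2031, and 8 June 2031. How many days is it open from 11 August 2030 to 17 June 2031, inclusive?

217 business days

11 August 2030 is a Sunday.
The range spans 311 days (inclusive of both endpoints).
311 = 7 × 44 + 3, so there are 44 full weeks plus 3 extra days.
Each full week contributes 5 weekdays (Mon–Fri): 44 × 5 = 220.
The 3 extra days are Sun, Mon, Tue — 2 of them qualify.
Total: 220 + 2 = 222.
Holidays: 22 August 2030 (Thu); 31 October 2030 (Thu); 24 March 2031 (Mon); 16 April 2031 (Wed); 14 May 2031 (Wed); 8 June 2031 (Sun).
5 of the 6 holidays fall on weekdays; the rest are weekends and were already excluded.
Business days: 222 − 5 = 217.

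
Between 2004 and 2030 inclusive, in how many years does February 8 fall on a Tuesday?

Day of week of February 8 in each year:
2004: Sun, 2005: Tue ✓, 2006: Wed, 2007: Thu, 2008: Fri, 2009: Sun, 2010: Mon, 2011: Tue ✓, 2012: Wed, 2013: Fri, 2014: Sat, 2015: Sun, 2016: Mon, 2017: Wed, 2018: Thu, 2019: Fri, 2020: Sat, 2021: Mon, 2022: Tue ✓, 2023: Wed, 2024: Thu, 2025: Sat, 2026: Sun, 2027: Mon, 2028: Tue ✓, 2029: Thu, 2030: Fri
Tuesdays: 2005, 2011, 2022, 2028.

4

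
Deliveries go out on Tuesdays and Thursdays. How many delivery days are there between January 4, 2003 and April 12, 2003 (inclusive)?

28

January 4, 2003 is a Saturday.
From January 4, 2003 to April 12, 2003 is 99 days inclusive.
99 = 7 × 14 + 1, so there are 14 full weeks plus 1 extra day.
Each full week contributes 2 days from the set (Tue, Thu): 14 × 2 = 28.
The 1 extra day is Sat — none qualify.
Total: 28 + 0 = 28.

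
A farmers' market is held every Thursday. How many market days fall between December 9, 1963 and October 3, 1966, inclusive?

147 Thursdays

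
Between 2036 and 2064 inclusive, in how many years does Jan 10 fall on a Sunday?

4

Day of week of January 10 in each year:
2036: Thu, 2037: Sat, 2038: Sun ✓, 2039: Mon, 2040: Tue, 2041: Thu, 2042: Fri, 2043: Sat, 2044: Sun ✓, 2045: Tue, 2046: Wed, 2047: Thu, 2048: Fri, 2049: Sun ✓, 2050: Mon, 2051: Tue, 2052: Wed, 2053: Fri, 2054: Sat, 2055: Sun ✓, 2056: Mon, 2057: Wed, 2058: Thu, 2059: Fri, 2060: Sat, 2061: Mon, 2062: Tue, 2063: Wed, 2064: Thu
Sundays: 2038, 2044, 2049, 2055.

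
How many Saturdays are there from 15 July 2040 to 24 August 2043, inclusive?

15 July 2040 is a Sunday.
The range spans 1136 days (inclusive of both endpoints).
1136 = 7 × 162 + 2, so there are 162 full weeks plus 2 extra days.
Each full week contributes one Saturday: 162 so far.
The 2 extra days are Sun, Mon — none qualify.
Total: 162 + 0 = 162.

162 Saturdays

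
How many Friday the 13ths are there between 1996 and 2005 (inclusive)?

Friday-the-13ths by year:
1996: Sep, Dec
1997: Jun
1998: Feb, Mar, Nov
1999: Aug
2000: Oct
2001: Apr, Jul
2002: Sep, Dec
2003: Jun
2004: Feb, Aug
2005: May

16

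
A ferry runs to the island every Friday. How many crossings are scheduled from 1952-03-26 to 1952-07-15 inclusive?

1952-03-26 is a Wednesday.
That's 112 days from start to end, counting both.
112 = 7 × 16, so the span is exactly 16 full weeks.
Each full week contributes one Friday: 16 so far.
Total: 16.

16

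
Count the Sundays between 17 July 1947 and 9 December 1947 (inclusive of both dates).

17 July 1947 is a Thursday.
The range spans 146 days (inclusive of both endpoints).
146 = 7 × 20 + 6, so there are 20 full weeks plus 6 extra days.
Each full week contributes one Sunday: 20 so far.
The 6 extra days are Thursday, Friday, Saturday, Sunday, Monday, Tuesday — 1 of them qualifies.
Total: 20 + 1 = 21.

21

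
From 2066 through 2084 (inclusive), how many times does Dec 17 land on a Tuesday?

3

Day of week of December 17 in each year:
2066: Fri, 2067: Sat, 2068: Mon, 2069: Tue ✓, 2070: Wed, 2071: Thu, 2072: Sat, 2073: Sun, 2074: Mon, 2075: Tue ✓, 2076: Thu, 2077: Fri, 2078: Sat, 2079: Sun, 2080: Tue ✓, 2081: Wed, 2082: Thu, 2083: Fri, 2084: Sun
Tuesdays: 2069, 2075, 2080.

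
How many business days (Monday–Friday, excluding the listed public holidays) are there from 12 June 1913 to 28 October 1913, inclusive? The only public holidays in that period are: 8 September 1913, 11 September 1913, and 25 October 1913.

97

12 June 1913 is a Thursday.
That's 139 days from start to end, counting both.
139 = 7 × 19 + 6, so there are 19 full weeks plus 6 extra days.
Each full week contributes 5 weekdays (Mon–Fri): 19 × 5 = 95.
The 6 extra days are Thursday, Friday, Saturday, Sunday, Monday, Tuesday — 4 of them qualify.
Total: 95 + 4 = 99.
Holidays: 8 September 1913 (Mon); 11 September 1913 (Thu); 25 October 1913 (Sat).
2 of the 3 holidays fall on weekdays; the rest are weekends and were already excluded.
Business days: 99 − 2 = 97.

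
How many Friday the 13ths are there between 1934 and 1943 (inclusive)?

Friday-the-13ths by year:
1934: Apr, Jul
1935: Sep, Dec
1936: Mar, Nov
1937: Aug
1938: May
1939: Jan, Oct
1940: Sep, Dec
1941: Jun
1942: Feb, Mar, Nov
1943: Aug

17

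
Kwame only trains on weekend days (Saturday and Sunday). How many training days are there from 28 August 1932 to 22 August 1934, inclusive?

28 August 1932 is a Sunday.
From 28 August 1932 to 22 August 1934 is 725 days inclusive.
725 = 7 × 103 + 4, so there are 103 full weeks plus 4 extra days.
Each full week contributes 2 weekend days (Sat, Sun): 103 × 2 = 206.
The 4 extra days are Sun, Mon, Tue, Wed — 1 of them qualifies.
Total: 206 + 1 = 207.

207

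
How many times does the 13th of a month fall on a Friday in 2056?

1

The 13th falls on a Friday when the month's 13th has weekday Fri.
Jan 13 is Thu; Feb 13 is Sun; Mar 13 is Mon; Apr 13 is Thu; May 13 is Sat; Jun 13 is Tue; Jul 13 is Thu; Aug 13 is Sun; Sep 13 is Wed; Oct 13 is Fri ✓; Nov 13 is Mon; Dec 13 is Wed.
Friday the 13ths: Oct.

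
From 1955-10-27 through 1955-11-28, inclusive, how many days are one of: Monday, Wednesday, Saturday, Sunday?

19

1955-10-27 is a Thursday.
The range spans 33 days (inclusive of both endpoints).
33 = 7 × 4 + 5, so there are 4 full weeks plus 5 extra days.
Each full week contributes 4 days from the set (Mon, Wed, Sat, Sun): 4 × 4 = 16.
The 5 extra days are Thursday, Friday, Saturday, Sunday, Monday — 3 of them qualify.
Total: 16 + 3 = 19.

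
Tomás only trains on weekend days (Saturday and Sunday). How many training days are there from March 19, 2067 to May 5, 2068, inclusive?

119

March 19, 2067 is a Saturday.
From March 19, 2067 to May 5, 2068 is 414 days inclusive.
414 = 7 × 59 + 1, so there are 59 full weeks plus 1 extra day.
Each full week contributes 2 weekend days (Sat, Sun): 59 × 2 = 118.
The 1 extra day is Saturday — 1 of them qualifies.
Total: 118 + 1 = 119.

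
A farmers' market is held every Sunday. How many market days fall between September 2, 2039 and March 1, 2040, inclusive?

September 2, 2039 is a Friday.
The range spans 182 days (inclusive of both endpoints).
182 = 7 × 26, so the span is exactly 26 full weeks.
Each full week contributes one Sunday: 26 so far.

26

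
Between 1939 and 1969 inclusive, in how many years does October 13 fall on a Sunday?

5

Day of week of October 13 in each year:
1939: Fri, 1940: Sun ✓, 1941: Mon, 1942: Tue, 1943: Wed, 1944: Fri, 1945: Sat, 1946: Sun ✓, 1947: Mon, 1948: Wed, 1949: Thu, 1950: Fri, 1951: Sat, 1952: Mon, 1953: Tue, 1954: Wed, 1955: Thu, 1956: Sat, 1957: Sun ✓, 1958: Mon, 1959: Tue, 1960: Thu, 1961: Fri, 1962: Sat, 1963: Sun ✓, 1964: Tue, 1965: Wed, 1966: Thu, 1967: Fri, 1968: Sun ✓, 1969: Mon
Sundays: 1940, 1946, 1957, 1963, 1968.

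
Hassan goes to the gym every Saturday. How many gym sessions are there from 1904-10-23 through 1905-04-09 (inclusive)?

1904-10-23 is a Sunday.
The range spans 169 days (inclusive of both endpoints).
169 = 7 × 24 + 1, so there are 24 full weeks plus 1 extra day.
Each full week contributes one Saturday: 24 so far.
The 1 extra day is Sunday — none qualify.
Total: 24 + 0 = 24.

24 Saturdays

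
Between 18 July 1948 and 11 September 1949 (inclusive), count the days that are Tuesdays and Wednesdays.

120

18 July 1948 is a Sunday.
The range spans 421 days (inclusive of both endpoints).
421 = 7 × 60 + 1, so there are 60 full weeks plus 1 extra day.
Each full week contributes 2 days from the set (Tue, Wed): 60 × 2 = 120.
The 1 extra day is Sun — none qualify.
Total: 120 + 0 = 120.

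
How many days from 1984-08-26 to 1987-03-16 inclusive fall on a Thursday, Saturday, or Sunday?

400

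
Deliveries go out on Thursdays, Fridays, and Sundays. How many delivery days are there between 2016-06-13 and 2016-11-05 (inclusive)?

2016-06-13 is a Monday.
From 2016-06-13 to 2016-11-05 is 146 days inclusive.
146 = 7 × 20 + 6, so there are 20 full weeks plus 6 extra days.
Each full week contributes 3 days from the set (Thu, Fri, Sun): 20 × 3 = 60.
The 6 extra days are Monday, Tuesday, Wednesday, Thursday, Friday, Saturday — 2 of them qualify.
Total: 60 + 2 = 62.

62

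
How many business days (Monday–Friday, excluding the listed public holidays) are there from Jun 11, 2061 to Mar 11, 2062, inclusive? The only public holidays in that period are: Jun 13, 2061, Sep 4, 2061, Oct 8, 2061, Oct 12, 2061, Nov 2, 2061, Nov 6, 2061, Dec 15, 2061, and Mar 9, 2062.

Jun 11, 2061 is a Saturday.
From Jun 11, 2061 to Mar 11, 2062 is 274 days inclusive.
274 = 7 × 39 + 1, so there are 39 full weeks plus 1 extra day.
Each full week contributes 5 weekdays (Mon–Fri): 39 × 5 = 195.
The 1 extra day is Saturday — none qualify.
Total: 195 + 0 = 195.
Holidays: Jun 13, 2061 (Mon); Sep 4, 2061 (Sun); Oct 8, 2061 (Sat); Oct 12, 2061 (Wed); Nov 2, 2061 (Wed); Nov 6, 2061 (Sun); Dec 15, 2061 (Thu); Mar 9, 2062 (Thu).
5 of the 8 holidays fall on weekdays; the rest are weekends and were already excluded.
Business days: 195 − 5 = 190.

190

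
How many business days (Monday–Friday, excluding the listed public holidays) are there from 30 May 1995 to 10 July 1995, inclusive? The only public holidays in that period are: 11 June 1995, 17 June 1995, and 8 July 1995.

30

30 May 1995 is a Tuesday.
From 30 May 1995 to 10 July 1995 is 42 days inclusive.
42 = 7 × 6, so the span is exactly 6 full weeks.
Each full week contributes 5 weekdays (Mon–Fri): 6 × 5 = 30.
Total: 30.
Holidays: 11 June 1995 (Sun); 17 June 1995 (Sat); 8 July 1995 (Sat).
None of the 3 holidays fall on a weekday, so nothing to subtract.
Business days: 30 − 0 = 30.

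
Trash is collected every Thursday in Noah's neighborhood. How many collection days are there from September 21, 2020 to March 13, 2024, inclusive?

181

September 21, 2020 is a Monday.
The range spans 1270 days (inclusive of both endpoints).
1270 = 7 × 181 + 3, so there are 181 full weeks plus 3 extra days.
Each full week contributes one Thursday: 181 so far.
The 3 extra days are Mon, Tue, Wed — none qualify.
Total: 181 + 0 = 181.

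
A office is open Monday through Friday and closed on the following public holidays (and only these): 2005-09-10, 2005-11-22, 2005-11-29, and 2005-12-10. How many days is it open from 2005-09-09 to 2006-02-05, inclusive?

104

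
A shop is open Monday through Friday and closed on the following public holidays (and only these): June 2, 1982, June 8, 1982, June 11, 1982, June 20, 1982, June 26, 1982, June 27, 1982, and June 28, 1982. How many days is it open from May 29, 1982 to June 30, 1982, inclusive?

19

May 29, 1982 is a Saturday.
The range spans 33 days (inclusive of both endpoints).
33 = 7 × 4 + 5, so there are 4 full weeks plus 5 extra days.
Each full week contributes 5 weekdays (Mon–Fri): 4 × 5 = 20.
The 5 extra days are Saturday, Sunday, Monday, Tuesday, Wednesday — 3 of them qualify.
Total: 20 + 3 = 23.
Holidays: June 2, 1982 (Wed); June 8, 1982 (Tue); June 11, 1982 (Fri); June 20, 1982 (Sun); June 26, 1982 (Sat); June 27, 1982 (Sun); June 28, 1982 (Mon).
4 of the 7 holidays fall on weekdays; the rest are weekends and were already excluded.
Business days: 23 − 4 = 19.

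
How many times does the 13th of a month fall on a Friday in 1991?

2

The 13th falls on a Friday when the month's 13th has weekday Fri.
Jan 13 is Sun; Feb 13 is Wed; Mar 13 is Wed; Apr 13 is Sat; May 13 is Mon; Jun 13 is Thu; Jul 13 is Sat; Aug 13 is Tue; Sep 13 is Fri ✓; Oct 13 is Sun; Nov 13 is Wed; Dec 13 is Fri ✓.
Friday the 13ths: Sep, Dec.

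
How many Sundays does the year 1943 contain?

1943-01-01 is a Friday.
From 1943-01-01 to 1943-12-31 is 365 days inclusive.
365 = 7 × 52 + 1, so there are 52 full weeks plus 1 extra day.
Each full week contributes one Sunday: 52 so far.
The 1 extra day is Fri — none qualify.
Total: 52 + 0 = 52.

52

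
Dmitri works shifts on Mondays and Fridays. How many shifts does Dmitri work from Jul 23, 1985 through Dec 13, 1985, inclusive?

41

Jul 23, 1985 is a Tuesday.
That's 144 days from start to end, counting both.
144 = 7 × 20 + 4, so there are 20 full weeks plus 4 extra days.
Each full week contributes 2 days from the set (Mon, Fri): 20 × 2 = 40.
The 4 extra days are Tuesday, Wednesday, Thursday, Friday — 1 of them qualifies.
Total: 40 + 1 = 41.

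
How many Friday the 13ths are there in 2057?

2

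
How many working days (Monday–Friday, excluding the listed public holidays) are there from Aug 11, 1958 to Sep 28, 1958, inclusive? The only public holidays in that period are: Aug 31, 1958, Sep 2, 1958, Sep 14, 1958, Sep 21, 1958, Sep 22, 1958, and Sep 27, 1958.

Aug 11, 1958 is a Monday.
From Aug 11, 1958 to Sep 28, 1958 is 49 days inclusive.
49 = 7 × 7, so the span is exactly 7 full weeks.
Each full week contributes 5 weekdays (Mon–Fri): 7 × 5 = 35.
Total: 35.
Holidays: Aug 31, 1958 (Sun); Sep 2, 1958 (Tue); Sep 14, 1958 (Sun); Sep 21, 1958 (Sun); Sep 22, 1958 (Mon); Sep 27, 1958 (Sat).
2 of the 6 holidays fall on weekdays; the rest are weekends and were already excluded.
Business days: 35 − 2 = 33.

33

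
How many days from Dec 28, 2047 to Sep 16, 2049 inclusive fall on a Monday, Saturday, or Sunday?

Dec 28, 2047 is a Saturday.
The range spans 629 days (inclusive of both endpoints).
629 = 7 × 89 + 6, so there are 89 full weeks plus 6 extra days.
Each full week contributes 3 days from the set (Mon, Sat, Sun): 89 × 3 = 267.
The 6 extra days are Sat, Sun, Mon, Tue, Wed, Thu — 3 of them qualify.
Total: 267 + 3 = 270.

270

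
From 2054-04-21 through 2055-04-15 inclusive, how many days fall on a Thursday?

52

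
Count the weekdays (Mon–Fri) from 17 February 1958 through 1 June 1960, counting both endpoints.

598 weekdays

17 February 1958 is a Monday.
That's 836 days from start to end, counting both.
836 = 7 × 119 + 3, so there are 119 full weeks plus 3 extra days.
Each full week contributes 5 weekdays (Mon–Fri): 119 × 5 = 595.
The 3 extra days are Monday, Tuesday, Wednesday — 3 of them qualify.
Total: 595 + 3 = 598.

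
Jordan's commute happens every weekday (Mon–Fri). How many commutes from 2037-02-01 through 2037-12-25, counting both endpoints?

235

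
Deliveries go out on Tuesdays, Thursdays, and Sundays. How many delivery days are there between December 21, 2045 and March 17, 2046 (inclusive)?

December 21, 2045 is a Thursday.
That's 87 days from start to end, counting both.
87 = 7 × 12 + 3, so there are 12 full weeks plus 3 extra days.
Each full week contributes 3 days from the set (Tue, Thu, Sun): 12 × 3 = 36.
The 3 extra days are Thursday, Friday, Saturday — 1 of them qualifies.
Total: 36 + 1 = 37.

37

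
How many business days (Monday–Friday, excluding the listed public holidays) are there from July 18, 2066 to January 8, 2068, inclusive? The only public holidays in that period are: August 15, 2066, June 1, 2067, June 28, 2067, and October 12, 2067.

July 18, 2066 is a Sunday.
That's 540 days from start to end, counting both.
540 = 7 × 77 + 1, so there are 77 full weeks plus 1 extra day.
Each full week contributes 5 weekdays (Mon–Fri): 77 × 5 = 385.
The 1 extra day is Sunday — none qualify.
Total: 385 + 0 = 385.
Holidays: August 15, 2066 (Sun); June 1, 2067 (Wed); June 28, 2067 (Tue); October 12, 2067 (Wed).
3 of the 4 holidays fall on weekdays; the rest are weekends and were already excluded.
Business days: 385 − 3 = 382.

382 business days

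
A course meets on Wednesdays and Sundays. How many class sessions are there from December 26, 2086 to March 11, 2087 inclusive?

21

December 26, 2086 is a Thursday.
The range spans 76 days (inclusive of both endpoints).
76 = 7 × 10 + 6, so there are 10 full weeks plus 6 extra days.
Each full week contributes 2 days from the set (Wed, Sun): 10 × 2 = 20.
The 6 extra days are Thursday, Friday, Saturday, Sunday, Monday, Tuesday — 1 of them qualifies.
Total: 20 + 1 = 21.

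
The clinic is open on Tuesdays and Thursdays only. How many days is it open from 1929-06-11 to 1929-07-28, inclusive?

14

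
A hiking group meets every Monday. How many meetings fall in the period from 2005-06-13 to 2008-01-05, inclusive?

134

2005-06-13 is a Monday.
The range spans 937 days (inclusive of both endpoints).
937 = 7 × 133 + 6, so there are 133 full weeks plus 6 extra days.
Each full week contributes one Monday: 133 so far.
The 6 extra days are Mon, Tue, Wed, Thu, Fri, Sat — 1 of them qualifies.
Total: 133 + 1 = 134.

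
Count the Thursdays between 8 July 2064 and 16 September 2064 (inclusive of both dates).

8 July 2064 is a Tuesday.
That's 71 days from start to end, counting both.
71 = 7 × 10 + 1, so there are 10 full weeks plus 1 extra day.
Each full week contributes one Thursday: 10 so far.
The 1 extra day is Tue — none qualify.
Total: 10 + 0 = 10.

10 Thursdays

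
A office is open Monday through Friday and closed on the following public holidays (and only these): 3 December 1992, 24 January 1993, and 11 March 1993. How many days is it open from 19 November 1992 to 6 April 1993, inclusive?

19 November 1992 is a Thursday.
From 19 November 1992 to 6 April 1993 is 139 days inclusive.
139 = 7 × 19 + 6, so there are 19 full weeks plus 6 extra days.
Each full week contributes 5 weekdays (Mon–Fri): 19 × 5 = 95.
The 6 extra days are Thu, Fri, Sat, Sun, Mon, Tue — 4 of them qualify.
Total: 95 + 4 = 99.
Holidays: 3 December 1992 (Thu); 24 January 1993 (Sun); 11 March 1993 (Thu).
2 of the 3 holidays fall on weekdays; the rest are weekends and were already excluded.
Business days: 99 − 2 = 97.

97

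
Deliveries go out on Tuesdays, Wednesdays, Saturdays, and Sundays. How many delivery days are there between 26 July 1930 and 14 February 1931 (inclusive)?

26 July 1930 is a Saturday.
The range spans 204 days (inclusive of both endpoints).
204 = 7 × 29 + 1, so there are 29 full weeks plus 1 extra day.
Each full week contributes 4 days from the set (Tue, Wed, Sat, Sun): 29 × 4 = 116.
The 1 extra day is Saturday — 1 of them qualifies.
Total: 116 + 1 = 117.

117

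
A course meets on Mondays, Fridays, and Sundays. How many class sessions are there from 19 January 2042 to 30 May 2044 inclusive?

19 January 2042 is a Sunday.
From 19 January 2042 to 30 May 2044 is 863 days inclusive.
863 = 7 × 123 + 2, so there are 123 full weeks plus 2 extra days.
Each full week contributes 3 days from the set (Mon, Fri, Sun): 123 × 3 = 369.
The 2 extra days are Sunday, Monday — 2 of them qualify.
Total: 369 + 2 = 371.

371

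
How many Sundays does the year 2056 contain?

2056-01-01 is a Saturday.
That's 366 days from start to end, counting both.
366 = 7 × 52 + 2, so there are 52 full weeks plus 2 extra days.
Each full week contributes one Sunday: 52 so far.
The 2 extra days are Sat, Sun — 1 of them qualifies.
Total: 52 + 1 = 53.

53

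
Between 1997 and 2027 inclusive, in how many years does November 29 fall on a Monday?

5

Day of week of November 29 in each year:
1997: Sat, 1998: Sun, 1999: Mon ✓, 2000: Wed, 2001: Thu, 2002: Fri, 2003: Sat, 2004: Mon ✓, 2005: Tue, 2006: Wed, 2007: Thu, 2008: Sat, 2009: Sun, 2010: Mon ✓, 2011: Tue, 2012: Thu, 2013: Fri, 2014: Sat, 2015: Sun, 2016: Tue, 2017: Wed, 2018: Thu, 2019: Fri, 2020: Sun, 2021: Mon ✓, 2022: Tue, 2023: Wed, 2024: Fri, 2025: Sat, 2026: Sun, 2027: Mon ✓
Mondays: 1999, 2004, 2010, 2021, 2027.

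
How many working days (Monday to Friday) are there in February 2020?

1 February 2020 is a Saturday.
The range spans 29 days (inclusive of both endpoints).
29 = 7 × 4 + 1, so there are 4 full weeks plus 1 extra day.
Each full week contributes 5 weekdays (Mon–Fri): 4 × 5 = 20.
The 1 extra day is Saturday — none qualify.
Total: 20 + 0 = 20.

20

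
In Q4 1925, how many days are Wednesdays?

1 October 1925 is a Thursday.
From 1 October 1925 to 31 December 1925 is 92 days inclusive.
92 = 7 × 13 + 1, so there are 13 full weeks plus 1 extra day.
Each full week contributes one Wednesday: 13 so far.
The 1 extra day is Thursday — none qualify.
Total: 13 + 0 = 13.

13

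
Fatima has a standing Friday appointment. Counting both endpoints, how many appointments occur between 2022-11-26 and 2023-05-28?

26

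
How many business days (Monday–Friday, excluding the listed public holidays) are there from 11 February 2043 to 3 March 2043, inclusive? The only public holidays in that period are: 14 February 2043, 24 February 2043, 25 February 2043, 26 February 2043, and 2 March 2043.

11 business days

11 February 2043 is a Wednesday.
That's 21 days from start to end, counting both.
21 = 7 × 3, so the span is exactly 3 full weeks.
Each full week contributes 5 weekdays (Mon–Fri): 3 × 5 = 15.
Total: 15.
Holidays: 14 February 2043 (Sat); 24 February 2043 (Tue); 25 February 2043 (Wed); 26 February 2043 (Thu); 2 March 2043 (Mon).
4 of the 5 holidays fall on weekdays; the rest are weekends and were already excluded.
Business days: 15 − 4 = 11.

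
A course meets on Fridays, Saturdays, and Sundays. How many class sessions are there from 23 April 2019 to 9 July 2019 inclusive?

33

23 April 2019 is a Tuesday.
From 23 April 2019 to 9 July 2019 is 78 days inclusive.
78 = 7 × 11 + 1, so there are 11 full weeks plus 1 extra day.
Each full week contributes 3 days from the set (Fri, Sat, Sun): 11 × 3 = 33.
The 1 extra day is Tuesday — none qualify.
Total: 33 + 0 = 33.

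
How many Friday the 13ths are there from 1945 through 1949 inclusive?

8

Friday-the-13ths by year:
1945: Apr, Jul
1946: Sep, Dec
1947: Jun
1948: Feb, Aug
1949: May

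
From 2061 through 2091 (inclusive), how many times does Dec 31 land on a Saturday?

Day of week of December 31 in each year:
2061: Sat ✓, 2062: Sun, 2063: Mon, 2064: Wed, 2065: Thu, 2066: Fri, 2067: Sat ✓, 2068: Mon, 2069: Tue, 2070: Wed, 2071: Thu, 2072: Sat ✓, 2073: Sun, 2074: Mon, 2075: Tue, 2076: Thu, 2077: Fri, 2078: Sat ✓, 2079: Sun, 2080: Tue, 2081: Wed, 2082: Thu, 2083: Fri, 2084: Sun, 2085: Mon, 2086: Tue, 2087: Wed, 2088: Fri, 2089: Sat ✓, 2090: Sun, 2091: Mon
Saturdays: 2061, 2067, 2072, 2078, 2089.

5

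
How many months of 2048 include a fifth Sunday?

A month has five Sundays exactly when Sunday falls within its first (length − 28) days.
Jan: 31 days, starts Wed → 5 of Wed, Thu, Fri
Feb: 29 days, starts Sat → 5 of Sat
Mar: 31 days, starts Sun → 5 of Sun, Mon, Tue ✓
Apr: 30 days, starts Wed → 5 of Wed, Thu
May: 31 days, starts Fri → 5 of Fri, Sat, Sun ✓
Jun: 30 days, starts Mon → 5 of Mon, Tue
Jul: 31 days, starts Wed → 5 of Wed, Thu, Fri
Aug: 31 days, starts Sat → 5 of Sat, Sun, Mon ✓
Sep: 30 days, starts Tue → 5 of Tue, Wed
Oct: 31 days, starts Thu → 5 of Thu, Fri, Sat
Nov: 30 days, starts Sun → 5 of Sun, Mon ✓
Dec: 31 days, starts Tue → 5 of Tue, Wed, Thu
Months with five Sundays: Mar, May, Aug, Nov.

4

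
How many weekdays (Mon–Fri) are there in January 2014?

23 weekdays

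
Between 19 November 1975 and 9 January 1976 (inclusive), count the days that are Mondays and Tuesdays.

14

19 November 1975 is a Wednesday.
That's 52 days from start to end, counting both.
52 = 7 × 7 + 3, so there are 7 full weeks plus 3 extra days.
Each full week contributes 2 days from the set (Mon, Tue): 7 × 2 = 14.
The 3 extra days are Wednesday, Thursday, Friday — none qualify.
Total: 14 + 0 = 14.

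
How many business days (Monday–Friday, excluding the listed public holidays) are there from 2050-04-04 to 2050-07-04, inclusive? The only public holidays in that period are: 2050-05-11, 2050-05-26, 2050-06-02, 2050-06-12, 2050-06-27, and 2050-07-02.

2050-04-04 is a Monday.
From 2050-04-04 to 2050-07-04 is 92 days inclusive.
92 = 7 × 13 + 1, so there are 13 full weeks plus 1 extra day.
Each full week contributes 5 weekdays (Mon–Fri): 13 × 5 = 65.
The 1 extra day is Mon — 1 of them qualifies.
Total: 65 + 1 = 66.
Holidays: 2050-05-11 (Wed); 2050-05-26 (Thu); 2050-06-02 (Thu); 2050-06-12 (Sun); 2050-06-27 (Mon); 2050-07-02 (Sat).
4 of the 6 holidays fall on weekdays; the rest are weekends and were already excluded.
Business days: 66 − 4 = 62.

62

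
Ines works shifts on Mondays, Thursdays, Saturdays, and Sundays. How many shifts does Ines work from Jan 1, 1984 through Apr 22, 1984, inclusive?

65

Jan 1, 1984 is a Sunday.
The range spans 113 days (inclusive of both endpoints).
113 = 7 × 16 + 1, so there are 16 full weeks plus 1 extra day.
Each full week contributes 4 days from the set (Mon, Thu, Sat, Sun): 16 × 4 = 64.
The 1 extra day is Sun — 1 of them qualifies.
Total: 64 + 1 = 65.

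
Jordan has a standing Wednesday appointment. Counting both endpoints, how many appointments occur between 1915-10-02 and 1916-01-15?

1915-10-02 is a Saturday.
The range spans 106 days (inclusive of both endpoints).
106 = 7 × 15 + 1, so there are 15 full weeks plus 1 extra day.
Each full week contributes one Wednesday: 15 so far.
The 1 extra day is Sat — none qualify.
Total: 15 + 0 = 15.

15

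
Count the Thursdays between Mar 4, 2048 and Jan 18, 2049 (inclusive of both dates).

46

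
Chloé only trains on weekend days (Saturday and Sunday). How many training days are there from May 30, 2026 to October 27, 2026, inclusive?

44

May 30, 2026 is a Saturday.
That's 151 days from start to end, counting both.
151 = 7 × 21 + 4, so there are 21 full weeks plus 4 extra days.
Each full week contributes 2 weekend days (Sat, Sun): 21 × 2 = 42.
The 4 extra days are Saturday, Sunday, Monday, Tuesday — 2 of them qualify.
Total: 42 + 2 = 44.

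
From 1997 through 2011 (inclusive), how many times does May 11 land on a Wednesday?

2

Day of week of May 11 in each year:
1997: Sun, 1998: Mon, 1999: Tue, 2000: Thu, 2001: Fri, 2002: Sat, 2003: Sun, 2004: Tue, 2005: Wed ✓, 2006: Thu, 2007: Fri, 2008: Sun, 2009: Mon, 2010: Tue, 2011: Wed ✓
Wednesdays: 2005, 2011.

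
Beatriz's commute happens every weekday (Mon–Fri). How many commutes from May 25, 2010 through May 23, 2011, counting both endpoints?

260 weekdays

May 25, 2010 is a Tuesday.
That's 364 days from start to end, counting both.
364 = 7 × 52, so the span is exactly 52 full weeks.
Each full week contributes 5 weekdays (Mon–Fri): 52 × 5 = 260.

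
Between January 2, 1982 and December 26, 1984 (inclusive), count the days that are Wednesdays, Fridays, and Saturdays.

467

January 2, 1982 is a Saturday.
The range spans 1090 days (inclusive of both endpoints).
1090 = 7 × 155 + 5, so there are 155 full weeks plus 5 extra days.
Each full week contributes 3 days from the set (Wed, Fri, Sat): 155 × 3 = 465.
The 5 extra days are Saturday, Sunday, Monday, Tuesday, Wednesday — 2 of them qualify.
Total: 465 + 2 = 467.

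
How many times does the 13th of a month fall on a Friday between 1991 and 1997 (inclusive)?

11

Friday-the-13ths by year:
1991: Sep, Dec
1992: Mar, Nov
1993: Aug
1994: May
1995: Jan, Oct
1996: Sep, Dec
1997: Jun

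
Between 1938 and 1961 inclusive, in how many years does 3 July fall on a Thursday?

4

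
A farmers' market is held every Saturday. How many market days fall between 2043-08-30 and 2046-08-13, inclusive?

2043-08-30 is a Sunday.
That's 1080 days from start to end, counting both.
1080 = 7 × 154 + 2, so there are 154 full weeks plus 2 extra days.
Each full week contributes one Saturday: 154 so far.
The 2 extra days are Sun, Mon — none qualify.
Total: 154 + 0 = 154.

154 Saturdays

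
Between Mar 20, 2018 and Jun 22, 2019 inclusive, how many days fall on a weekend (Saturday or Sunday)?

Mar 20, 2018 is a Tuesday.
That's 460 days from start to end, counting both.
460 = 7 × 65 + 5, so there are 65 full weeks plus 5 extra days.
Each full week contributes 2 weekend days (Sat, Sun): 65 × 2 = 130.
The 5 extra days are Tue, Wed, Thu, Fri, Sat — 1 of them qualifies.
Total: 130 + 1 = 131.

131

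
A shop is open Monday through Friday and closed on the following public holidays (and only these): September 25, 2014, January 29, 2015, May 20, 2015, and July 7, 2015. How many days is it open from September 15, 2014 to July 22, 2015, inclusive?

September 15, 2014 is a Monday.
The range spans 311 days (inclusive of both endpoints).
311 = 7 × 44 + 3, so there are 44 full weeks plus 3 extra days.
Each full week contributes 5 weekdays (Mon–Fri): 44 × 5 = 220.
The 3 extra days are Mon, Tue, Wed — 3 of them qualify.
Total: 220 + 3 = 223.
Holidays: September 25, 2014 (Thu); January 29, 2015 (Thu); May 20, 2015 (Wed); July 7, 2015 (Tue).
All 4 holidays fall on weekdays, so subtract 4.
Business days: 223 − 4 = 219.

219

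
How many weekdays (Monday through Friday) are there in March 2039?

2039-03-01 is a Tuesday.
That's 31 days from start to end, counting both.
31 = 7 × 4 + 3, so there are 4 full weeks plus 3 extra days.
Each full week contributes 5 weekdays (Mon–Fri): 4 × 5 = 20.
The 3 extra days are Tuesday, Wednesday, Thursday — 3 of them qualify.
Total: 20 + 3 = 23.

23 weekdays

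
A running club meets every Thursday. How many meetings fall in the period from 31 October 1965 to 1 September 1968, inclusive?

148

31 October 1965 is a Sunday.
From 31 October 1965 to 1 September 1968 is 1037 days inclusive.
1037 = 7 × 148 + 1, so there are 148 full weeks plus 1 extra day.
Each full week contributes one Thursday: 148 so far.
The 1 extra day is Sun — none qualify.
Total: 148 + 0 = 148.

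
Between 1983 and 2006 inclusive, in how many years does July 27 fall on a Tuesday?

3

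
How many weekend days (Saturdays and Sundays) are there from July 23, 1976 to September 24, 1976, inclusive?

18

July 23, 1976 is a Friday.
The range spans 64 days (inclusive of both endpoints).
64 = 7 × 9 + 1, so there are 9 full weeks plus 1 extra day.
Each full week contributes 2 weekend days (Sat, Sun): 9 × 2 = 18.
The 1 extra day is Fri — none qualify.
Total: 18 + 0 = 18.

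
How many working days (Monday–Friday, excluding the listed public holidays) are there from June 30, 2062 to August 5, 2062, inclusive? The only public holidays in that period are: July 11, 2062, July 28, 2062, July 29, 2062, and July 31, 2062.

23 working days

June 30, 2062 is a Friday.
From June 30, 2062 to August 5, 2062 is 37 days inclusive.
37 = 7 × 5 + 2, so there are 5 full weeks plus 2 extra days.
Each full week contributes 5 weekdays (Mon–Fri): 5 × 5 = 25.
The 2 extra days are Fri, Sat — 1 of them qualifies.
Total: 25 + 1 = 26.
Holidays: July 11, 2062 (Tue); July 28, 2062 (Fri); July 29, 2062 (Sat); July 31, 2062 (Mon).
3 of the 4 holidays fall on weekdays; the rest are weekends and were already excluded.
Business days: 26 − 3 = 23.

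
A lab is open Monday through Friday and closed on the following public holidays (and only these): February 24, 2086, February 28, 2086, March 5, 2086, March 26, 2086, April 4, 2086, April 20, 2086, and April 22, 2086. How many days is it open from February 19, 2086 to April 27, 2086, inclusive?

44 business days

February 19, 2086 is a Tuesday.
From February 19, 2086 to April 27, 2086 is 68 days inclusive.
68 = 7 × 9 + 5, so there are 9 full weeks plus 5 extra days.
Each full week contributes 5 weekdays (Mon–Fri): 9 × 5 = 45.
The 5 extra days are Tuesday, Wednesday, Thursday, Friday, Saturday — 4 of them qualify.
Total: 45 + 4 = 49.
Holidays: February 24, 2086 (Sun); February 28, 2086 (Thu); March 5, 2086 (Tue); March 26, 2086 (Tue); April 4, 2086 (Thu); April 20, 2086 (Sat); April 22, 2086 (Mon).
5 of the 7 holidays fall on weekdays; the rest are weekends and were already excluded.
Business days: 49 − 5 = 44.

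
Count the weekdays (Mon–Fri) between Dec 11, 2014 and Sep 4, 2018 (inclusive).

Dec 11, 2014 is a Thursday.
The range spans 1364 days (inclusive of both endpoints).
1364 = 7 × 194 + 6, so there are 194 full weeks plus 6 extra days.
Each full week contributes 5 weekdays (Mon–Fri): 194 × 5 = 970.
The 6 extra days are Thursday, Friday, Saturday, Sunday, Monday, Tuesday — 4 of them qualify.
Total: 970 + 4 = 974.

974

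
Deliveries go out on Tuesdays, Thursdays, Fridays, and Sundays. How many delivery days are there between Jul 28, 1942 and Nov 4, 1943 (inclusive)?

Jul 28, 1942 is a Tuesday.
That's 465 days from start to end, counting both.
465 = 7 × 66 + 3, so there are 66 full weeks plus 3 extra days.
Each full week contributes 4 days from the set (Tue, Thu, Fri, Sun): 66 × 4 = 264.
The 3 extra days are Tuesday, Wednesday, Thursday — 2 of them qualify.
Total: 264 + 2 = 266.

266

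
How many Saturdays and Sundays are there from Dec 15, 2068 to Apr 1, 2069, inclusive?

Dec 15, 2068 is a Saturday.
From Dec 15, 2068 to Apr 1, 2069 is 108 days inclusive.
108 = 7 × 15 + 3, so there are 15 full weeks plus 3 extra days.
Each full week contributes 2 weekend days (Sat, Sun): 15 × 2 = 30.
The 3 extra days are Saturday, Sunday, Monday — 2 of them qualify.
Total: 30 + 2 = 32.

32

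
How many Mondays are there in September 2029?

4

1 September 2029 is a Saturday.
The range spans 30 days (inclusive of both endpoints).
30 = 7 × 4 + 2, so there are 4 full weeks plus 2 extra days.
Each full week contributes one Monday: 4 so far.
The 2 extra days are Saturday, Sunday — none qualify.
Total: 4 + 0 = 4.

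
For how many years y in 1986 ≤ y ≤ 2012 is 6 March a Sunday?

4

Day of week of March 6 in each year:
1986: Thu, 1987: Fri, 1988: Sun ✓, 1989: Mon, 1990: Tue, 1991: Wed, 1992: Fri, 1993: Sat, 1994: Sun ✓, 1995: Mon, 1996: Wed, 1997: Thu, 1998: Fri, 1999: Sat, 2000: Mon, 2001: Tue, 2002: Wed, 2003: Thu, 2004: Sat, 2005: Sun ✓, 2006: Mon, 2007: Tue, 2008: Thu, 2009: Fri, 2010: Sat, 2011: Sun ✓, 2012: Tue
Sundays: 1988, 1994, 2005, 2011.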